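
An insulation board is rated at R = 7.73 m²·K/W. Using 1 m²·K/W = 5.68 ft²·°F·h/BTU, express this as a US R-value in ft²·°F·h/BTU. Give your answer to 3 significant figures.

R_US = 7.73 × 5.68 = 43.91

43.9 ft²·°F·h/BTU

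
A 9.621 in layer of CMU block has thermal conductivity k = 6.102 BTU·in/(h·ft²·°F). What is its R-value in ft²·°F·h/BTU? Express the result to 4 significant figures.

R = L/k = 9.621/6.102 = 1.5767 ft²·°F·h/BTU

1.577 ft²·°F·h/BTU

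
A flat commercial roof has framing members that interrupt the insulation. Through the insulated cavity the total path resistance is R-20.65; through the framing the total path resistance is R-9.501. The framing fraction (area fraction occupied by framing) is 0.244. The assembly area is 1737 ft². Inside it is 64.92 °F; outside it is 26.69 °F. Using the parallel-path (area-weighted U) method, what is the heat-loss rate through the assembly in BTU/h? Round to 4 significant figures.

4137 BTU/h

U_eff = 0.756/20.65 + 0.244/9.501 = 0.03661 + 0.025682 = 0.062292
R_eff = 1/U_eff = 16.054 ft²·°F·h/BTU
Q = 1737 × (64.92 − 26.69) / 16.054 = 4136.5 BTU/h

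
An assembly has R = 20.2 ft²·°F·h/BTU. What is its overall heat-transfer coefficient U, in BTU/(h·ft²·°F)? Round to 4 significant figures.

U = 1/R = 1/20.2 = 0.049505

0.04950 BTU/(h·ft²·°F)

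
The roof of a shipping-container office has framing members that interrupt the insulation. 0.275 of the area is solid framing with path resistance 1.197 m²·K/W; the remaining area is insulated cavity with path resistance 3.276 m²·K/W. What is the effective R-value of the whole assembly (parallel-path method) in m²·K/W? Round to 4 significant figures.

2.217 m²·K/W

U_eff = 0.725/3.276 + 0.275/1.197 = 0.22131 + 0.22974 = 0.45105
R_eff = 1/U_eff = 2.2171 m²·K/W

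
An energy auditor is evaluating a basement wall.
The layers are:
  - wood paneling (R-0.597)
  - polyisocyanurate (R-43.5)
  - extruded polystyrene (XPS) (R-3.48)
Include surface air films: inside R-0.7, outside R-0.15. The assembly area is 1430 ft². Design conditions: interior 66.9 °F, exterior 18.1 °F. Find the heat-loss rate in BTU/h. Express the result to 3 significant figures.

R_total = 0.7 + 0.597 + 43.5 + 3.48 + 0.15 = 48.43 ft²·°F·h/BTU
Q = A·ΔT/R = 1430 × (66.9 − 18.1) / 48.43 = 1441 BTU/h

1440 BTU/h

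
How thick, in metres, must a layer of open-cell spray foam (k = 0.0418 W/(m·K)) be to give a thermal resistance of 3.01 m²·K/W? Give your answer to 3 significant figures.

0.126 m

L = R·k = 3.01 × 0.0418 = 0.1258 m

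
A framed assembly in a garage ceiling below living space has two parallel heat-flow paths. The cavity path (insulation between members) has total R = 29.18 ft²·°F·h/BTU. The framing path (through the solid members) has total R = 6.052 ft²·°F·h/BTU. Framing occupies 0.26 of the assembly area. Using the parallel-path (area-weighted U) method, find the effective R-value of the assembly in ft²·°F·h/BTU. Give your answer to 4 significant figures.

14.64 ft²·°F·h/BTU

U_eff = 0.74/29.18 + 0.26/6.052 = 0.02536 + 0.042961 = 0.068321
R_eff = 1/U_eff = 14.637 ft²·°F·h/BTU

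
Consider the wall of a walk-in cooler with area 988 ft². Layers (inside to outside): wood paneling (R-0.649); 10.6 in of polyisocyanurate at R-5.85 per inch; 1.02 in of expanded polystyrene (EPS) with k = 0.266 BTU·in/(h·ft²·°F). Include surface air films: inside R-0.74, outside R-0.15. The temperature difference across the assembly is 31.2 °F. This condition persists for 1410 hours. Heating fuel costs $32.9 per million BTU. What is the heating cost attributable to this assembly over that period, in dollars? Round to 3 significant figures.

10.6 × 5.85 = 62.01
1.02/0.266 = 3.835
R_total = 0.74 + 0.649 + 62.01 + 3.835 + 0.15 = 67.38 ft²·°F·h/BTU
Q = 988 × 31.2 / 67.38 = 457.5 BTU/h
E = 457.5 × 1410 = 645000 BTU
Cost = 645000/10⁶ × 32.9 = $21.22

21.2 dollars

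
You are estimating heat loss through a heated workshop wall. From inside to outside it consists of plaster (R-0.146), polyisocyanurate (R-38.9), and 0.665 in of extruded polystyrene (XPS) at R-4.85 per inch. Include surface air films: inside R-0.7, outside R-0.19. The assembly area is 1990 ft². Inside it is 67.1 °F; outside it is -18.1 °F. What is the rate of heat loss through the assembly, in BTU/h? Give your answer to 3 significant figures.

0.665 × 4.85 = 3.225
R_total = 0.7 + 0.146 + 38.9 + 3.225 + 0.19 = 43.16 ft²·°F·h/BTU
Q = A·ΔT/R = 1990 × (67.1 − (-18.1)) / 43.16 = 3928 BTU/h

3930 BTU/h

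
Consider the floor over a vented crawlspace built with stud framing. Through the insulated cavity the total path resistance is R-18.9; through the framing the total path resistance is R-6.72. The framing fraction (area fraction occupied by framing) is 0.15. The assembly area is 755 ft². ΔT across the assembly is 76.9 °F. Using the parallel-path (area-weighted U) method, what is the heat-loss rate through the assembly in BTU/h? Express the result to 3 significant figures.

3910 BTU/h

U_eff = 0.85/18.9 + 0.15/6.72 = 0.04497 + 0.02232 = 0.06729
R_eff = 1/U_eff = 14.86 ft²·°F·h/BTU
Q = 755 × 76.9 / 14.86 = 3907 BTU/h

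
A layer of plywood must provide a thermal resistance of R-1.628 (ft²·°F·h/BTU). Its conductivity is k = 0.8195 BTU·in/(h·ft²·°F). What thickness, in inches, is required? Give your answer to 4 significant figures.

L = R × k = 1.628 × 0.8195 = 1.3341 in

1.334 in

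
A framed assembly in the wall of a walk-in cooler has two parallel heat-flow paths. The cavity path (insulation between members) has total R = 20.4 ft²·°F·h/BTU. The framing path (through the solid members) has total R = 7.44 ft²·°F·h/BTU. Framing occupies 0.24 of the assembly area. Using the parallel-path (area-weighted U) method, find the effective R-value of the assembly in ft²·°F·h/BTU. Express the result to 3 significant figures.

U_eff = 0.76/20.4 + 0.24/7.44 = 0.03725 + 0.03226 = 0.06951
R_eff = 1/U_eff = 14.39 ft²·°F·h/BTU

14.4 ft²·°F·h/BTU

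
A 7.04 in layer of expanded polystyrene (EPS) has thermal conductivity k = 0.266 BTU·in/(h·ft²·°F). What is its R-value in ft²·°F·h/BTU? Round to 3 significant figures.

R = L/k = 7.04/0.266 = 26.47 ft²·°F·h/BTU

26.5 ft²·°F·h/BTU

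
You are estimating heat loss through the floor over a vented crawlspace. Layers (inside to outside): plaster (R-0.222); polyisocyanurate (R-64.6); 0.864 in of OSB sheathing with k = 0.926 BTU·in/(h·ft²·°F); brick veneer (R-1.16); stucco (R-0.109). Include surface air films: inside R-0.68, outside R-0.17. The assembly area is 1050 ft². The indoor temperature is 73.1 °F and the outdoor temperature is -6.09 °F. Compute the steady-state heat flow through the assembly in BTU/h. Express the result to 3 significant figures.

0.864/0.926 = 0.933
R_total = 0.68 + 0.222 + 64.6 + 0.933 + 1.16 + 0.109 + 0.17 = 67.87 ft²·°F·h/BTU
Q = A·ΔT/R = 1050 × (73.1 − (-6.09)) / 67.87 = 1225 BTU/h

1230 BTU/h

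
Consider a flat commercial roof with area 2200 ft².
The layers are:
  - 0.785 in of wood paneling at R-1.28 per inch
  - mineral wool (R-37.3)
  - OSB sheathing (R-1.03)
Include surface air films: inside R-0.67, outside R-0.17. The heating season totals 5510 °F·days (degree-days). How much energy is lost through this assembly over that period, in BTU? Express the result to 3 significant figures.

7240000 BTU

0.785 × 1.28 = 1.005
R_total = 0.67 + 1.005 + 37.3 + 1.03 + 0.17 = 40.17 ft²·°F·h/BTU
E = A × HDD × 24 / R = 2200 × 5510 × 24 / 40.17 = 7242000 BTU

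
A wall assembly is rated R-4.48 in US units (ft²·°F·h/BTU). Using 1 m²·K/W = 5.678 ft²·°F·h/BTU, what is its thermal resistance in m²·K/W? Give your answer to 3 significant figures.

R_SI = 4.48/5.678 = 0.789

0.789 m²·K/W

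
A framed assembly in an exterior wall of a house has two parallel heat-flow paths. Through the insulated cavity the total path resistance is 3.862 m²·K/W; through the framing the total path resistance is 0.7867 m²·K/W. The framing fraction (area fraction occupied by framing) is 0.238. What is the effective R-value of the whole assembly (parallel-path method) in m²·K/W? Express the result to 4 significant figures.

U_eff = 0.762/3.862 + 0.238/0.7867 = 0.19731 + 0.30253 = 0.49984
R_eff = 1/U_eff = 2.0007 m²·K/W

2.001 m²·K/W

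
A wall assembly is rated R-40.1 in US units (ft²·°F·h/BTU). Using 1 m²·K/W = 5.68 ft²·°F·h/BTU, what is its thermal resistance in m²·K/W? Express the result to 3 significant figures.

7.06 m²·K/W

R_SI = 40.1/5.68 = 7.06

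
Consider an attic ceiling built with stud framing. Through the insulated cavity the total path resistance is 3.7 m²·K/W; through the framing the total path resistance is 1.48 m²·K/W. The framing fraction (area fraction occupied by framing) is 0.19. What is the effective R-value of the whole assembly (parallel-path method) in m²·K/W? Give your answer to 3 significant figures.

U_eff = 0.81/3.7 + 0.19/1.48 = 0.2189 + 0.1284 = 0.3473
R_eff = 1/U_eff = 2.879 m²·K/W

2.88 m²·K/W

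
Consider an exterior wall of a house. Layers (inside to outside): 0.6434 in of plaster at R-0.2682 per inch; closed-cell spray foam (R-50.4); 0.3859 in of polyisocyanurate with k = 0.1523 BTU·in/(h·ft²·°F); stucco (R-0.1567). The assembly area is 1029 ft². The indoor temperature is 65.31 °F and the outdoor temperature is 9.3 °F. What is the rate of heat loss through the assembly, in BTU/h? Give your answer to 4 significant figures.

1082 BTU/h

0.6434 × 0.2682 = 0.17256
0.3859/0.1523 = 2.5338
R_total = 0.17256 + 50.4 + 2.5338 + 0.1567 = 53.263 ft²·°F·h/BTU
Q = A·ΔT/R = 1029 × (65.31 − 9.3) / 53.263 = 1082.1 BTU/h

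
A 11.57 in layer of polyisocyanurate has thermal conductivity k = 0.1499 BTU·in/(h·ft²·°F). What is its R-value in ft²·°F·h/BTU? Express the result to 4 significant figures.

77.18 ft²·°F·h/BTU

R = L/k = 11.57/0.1499 = 77.185 ft²·°F·h/BTU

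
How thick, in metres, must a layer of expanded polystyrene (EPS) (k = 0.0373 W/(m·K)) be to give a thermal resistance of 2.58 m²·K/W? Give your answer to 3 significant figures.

0.0962 m

L = R·k = 2.58 × 0.0373 = 0.09623 m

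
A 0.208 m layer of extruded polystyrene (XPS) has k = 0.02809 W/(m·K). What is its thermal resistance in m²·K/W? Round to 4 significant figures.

R = L/k = 0.208/0.02809 = 7.4048 m²·K/W

7.405 m²·K/W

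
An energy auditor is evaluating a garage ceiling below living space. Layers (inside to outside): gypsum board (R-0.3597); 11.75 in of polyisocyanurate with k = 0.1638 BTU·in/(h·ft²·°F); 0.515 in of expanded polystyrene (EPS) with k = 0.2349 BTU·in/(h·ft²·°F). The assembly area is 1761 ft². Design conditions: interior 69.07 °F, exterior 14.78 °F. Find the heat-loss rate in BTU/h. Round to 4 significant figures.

1287 BTU/h

11.75/0.1638 = 71.734
0.515/0.2349 = 2.1924
R_total = 0.3597 + 71.734 + 2.1924 = 74.286 ft²·°F·h/BTU
Q = A·ΔT/R = 1761 × (69.07 − 14.78) / 74.286 = 1287 BTU/h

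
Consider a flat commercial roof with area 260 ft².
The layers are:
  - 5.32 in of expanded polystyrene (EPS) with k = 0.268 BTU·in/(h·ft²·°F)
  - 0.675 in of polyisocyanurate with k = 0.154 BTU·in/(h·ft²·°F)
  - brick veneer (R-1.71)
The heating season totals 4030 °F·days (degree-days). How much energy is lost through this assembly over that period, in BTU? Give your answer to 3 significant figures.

969000 BTU

5.32/0.268 = 19.85
0.675/0.154 = 4.383
R_total = 19.85 + 4.383 + 1.71 = 25.94 ft²·°F·h/BTU
E = A × HDD × 24 / R = 260 × 4030 × 24 / 25.94 = 969300 BTU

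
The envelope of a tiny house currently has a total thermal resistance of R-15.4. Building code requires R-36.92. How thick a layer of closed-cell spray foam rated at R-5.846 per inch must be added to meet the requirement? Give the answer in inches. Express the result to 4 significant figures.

3.681 in

ΔR = 36.92 − 15.4 = 21.52 ft²·°F·h/BTU
L = ΔR / (R/in) = 21.52/5.846 = 3.6811 in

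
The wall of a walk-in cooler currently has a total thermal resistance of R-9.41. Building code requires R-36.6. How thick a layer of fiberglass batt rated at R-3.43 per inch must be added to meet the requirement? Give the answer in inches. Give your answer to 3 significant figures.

ΔR = 36.6 − 9.41 = 27.19 ft²·°F·h/BTU
L = ΔR / (R/in) = 27.19/3.43 = 7.927 in

7.93 in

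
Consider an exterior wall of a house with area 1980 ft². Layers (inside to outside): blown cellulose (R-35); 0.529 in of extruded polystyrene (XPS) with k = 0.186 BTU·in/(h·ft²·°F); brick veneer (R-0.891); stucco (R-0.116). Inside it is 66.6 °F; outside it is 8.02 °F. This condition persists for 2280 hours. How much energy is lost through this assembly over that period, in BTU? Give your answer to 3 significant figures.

6810000 BTU

0.529/0.186 = 2.844
R_total = 35 + 2.844 + 0.891 + 0.116 = 38.85 ft²·°F·h/BTU
Q = 1980 × (66.6 − 8.02) / 38.85 = 2985 BTU/h
E = 2985 × 2280 = 6807000 BTU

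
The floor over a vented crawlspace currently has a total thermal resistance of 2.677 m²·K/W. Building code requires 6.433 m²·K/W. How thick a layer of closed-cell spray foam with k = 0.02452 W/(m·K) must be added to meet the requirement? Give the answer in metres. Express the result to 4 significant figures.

ΔR = 6.433 − 2.677 = 3.756 m²·K/W
L = ΔR × k = 3.756 × 0.02452 = 0.092097 m

0.09210 m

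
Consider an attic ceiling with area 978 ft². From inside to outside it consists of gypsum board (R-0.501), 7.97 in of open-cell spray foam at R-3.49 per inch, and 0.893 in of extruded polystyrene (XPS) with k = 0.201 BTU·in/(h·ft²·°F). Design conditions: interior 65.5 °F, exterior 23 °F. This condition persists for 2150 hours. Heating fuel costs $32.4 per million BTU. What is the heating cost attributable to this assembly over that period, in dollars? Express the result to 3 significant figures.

88.4 dollars

7.97 × 3.49 = 27.82
0.893/0.201 = 4.443
R_total = 0.501 + 27.82 + 4.443 = 32.76 ft²·°F·h/BTU
Q = 978 × (65.5 − 23) / 32.76 = 1269 BTU/h
E = 1269 × 2150 = 2728000 BTU
Cost = 2728000/10⁶ × 32.4 = $88.39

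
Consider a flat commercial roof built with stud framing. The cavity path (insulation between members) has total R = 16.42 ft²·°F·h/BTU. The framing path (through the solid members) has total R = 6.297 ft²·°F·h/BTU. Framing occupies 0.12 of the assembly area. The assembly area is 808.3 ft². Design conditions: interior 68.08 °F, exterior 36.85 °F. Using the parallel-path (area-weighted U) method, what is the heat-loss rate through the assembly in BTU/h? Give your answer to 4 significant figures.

1834 BTU/h

U_eff = 0.88/16.42 + 0.12/6.297 = 0.053593 + 0.019057 = 0.07265
R_eff = 1/U_eff = 13.765 ft²·°F·h/BTU
Q = 808.3 × (68.08 − 36.85) / 13.765 = 1833.9 BTU/h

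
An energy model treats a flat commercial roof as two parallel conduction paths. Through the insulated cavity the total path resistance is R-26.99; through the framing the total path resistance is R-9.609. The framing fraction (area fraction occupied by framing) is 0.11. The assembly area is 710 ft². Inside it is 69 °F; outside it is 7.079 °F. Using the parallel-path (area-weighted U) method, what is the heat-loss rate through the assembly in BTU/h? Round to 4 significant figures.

U_eff = 0.89/26.99 + 0.11/9.609 = 0.032975 + 0.011448 = 0.044423
R_eff = 1/U_eff = 22.511 ft²·°F·h/BTU
Q = 710 × (69 − 7.079) / 22.511 = 1953 BTU/h

1953 BTU/h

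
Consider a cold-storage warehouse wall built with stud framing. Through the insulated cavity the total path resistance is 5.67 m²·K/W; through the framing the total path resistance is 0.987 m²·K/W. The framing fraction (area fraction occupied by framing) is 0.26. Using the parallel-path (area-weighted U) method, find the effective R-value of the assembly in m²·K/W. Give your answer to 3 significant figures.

U_eff = 0.74/5.67 + 0.26/0.987 = 0.1305 + 0.2634 = 0.3939
R_eff = 1/U_eff = 2.538 m²·K/W

2.54 m²·K/W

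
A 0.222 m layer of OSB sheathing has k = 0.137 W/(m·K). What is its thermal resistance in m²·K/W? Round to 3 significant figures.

R = L/k = 0.222/0.137 = 1.62 m²·K/W

1.62 m²·K/W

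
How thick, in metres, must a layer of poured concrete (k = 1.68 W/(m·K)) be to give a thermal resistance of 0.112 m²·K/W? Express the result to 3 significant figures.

0.188 m

L = R·k = 0.112 × 1.68 = 0.1882 m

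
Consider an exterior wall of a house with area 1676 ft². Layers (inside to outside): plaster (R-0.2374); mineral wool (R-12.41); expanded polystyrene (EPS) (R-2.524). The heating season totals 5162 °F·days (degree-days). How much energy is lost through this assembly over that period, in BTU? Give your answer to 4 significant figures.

R_total = 0.2374 + 12.41 + 2.524 = 15.171 ft²·°F·h/BTU
E = A × HDD × 24 / R = 1676 × 5162 × 24 / 15.171 = 13686000 BTU

13690000 BTU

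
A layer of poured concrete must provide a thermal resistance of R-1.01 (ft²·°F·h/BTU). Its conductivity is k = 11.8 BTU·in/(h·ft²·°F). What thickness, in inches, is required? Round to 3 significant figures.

L = R × k = 1.01 × 11.8 = 11.92 in

11.9 in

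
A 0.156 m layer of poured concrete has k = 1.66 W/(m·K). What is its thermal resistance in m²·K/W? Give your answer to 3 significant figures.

0.0940 m²·K/W

R = L/k = 0.156/1.66 = 0.09398 m²·K/W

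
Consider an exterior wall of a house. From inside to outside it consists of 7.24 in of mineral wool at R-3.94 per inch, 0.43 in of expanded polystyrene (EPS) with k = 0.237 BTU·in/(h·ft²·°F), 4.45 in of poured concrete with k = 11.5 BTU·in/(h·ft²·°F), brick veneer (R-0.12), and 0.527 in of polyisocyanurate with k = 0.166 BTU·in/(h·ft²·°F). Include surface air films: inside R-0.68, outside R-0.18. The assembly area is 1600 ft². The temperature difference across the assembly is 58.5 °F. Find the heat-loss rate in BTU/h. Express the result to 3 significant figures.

2680 BTU/h

7.24 × 3.94 = 28.53
0.43/0.237 = 1.814
4.45/11.5 = 0.387
0.527/0.166 = 3.175
R_total = 0.68 + 28.53 + 1.814 + 0.387 + 0.12 + 3.175 + 0.18 = 34.88 ft²·°F·h/BTU
Q = A·ΔT/R = 1600 × 58.5 / 34.88 = 2683 BTU/h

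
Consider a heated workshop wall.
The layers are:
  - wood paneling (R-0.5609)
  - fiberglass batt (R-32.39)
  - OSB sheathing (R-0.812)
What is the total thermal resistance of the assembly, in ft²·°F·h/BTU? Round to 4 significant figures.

33.76 ft²·°F·h/BTU

R_total = 0.5609 + 32.39 + 0.812 = 33.763 ft²·°F·h/BTU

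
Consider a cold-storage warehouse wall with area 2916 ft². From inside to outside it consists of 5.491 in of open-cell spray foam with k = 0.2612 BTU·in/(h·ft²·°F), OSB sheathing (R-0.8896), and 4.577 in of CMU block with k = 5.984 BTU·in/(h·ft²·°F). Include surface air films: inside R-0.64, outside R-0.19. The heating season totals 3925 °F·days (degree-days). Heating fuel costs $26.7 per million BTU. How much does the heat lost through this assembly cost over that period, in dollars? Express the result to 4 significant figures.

312.0 dollars

5.491/0.2612 = 21.022
4.577/5.984 = 0.76487
R_total = 0.64 + 21.022 + 0.8896 + 0.76487 + 0.19 = 23.507 ft²·°F·h/BTU
E = A × HDD × 24 / R = 2916 × 3925 × 24 / 23.507 = 11685000 BTU
Cost = 11685000/10⁶ × 26.7 = $312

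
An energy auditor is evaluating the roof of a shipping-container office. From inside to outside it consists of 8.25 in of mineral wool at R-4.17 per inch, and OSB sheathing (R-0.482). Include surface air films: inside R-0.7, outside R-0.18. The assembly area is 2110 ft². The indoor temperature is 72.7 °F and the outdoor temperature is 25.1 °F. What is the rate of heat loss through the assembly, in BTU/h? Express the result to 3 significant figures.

2810 BTU/h

8.25 × 4.17 = 34.4
R_total = 0.7 + 34.4 + 0.482 + 0.18 = 35.76 ft²·°F·h/BTU
Q = A·ΔT/R = 2110 × (72.7 − 25.1) / 35.76 = 2808 BTU/h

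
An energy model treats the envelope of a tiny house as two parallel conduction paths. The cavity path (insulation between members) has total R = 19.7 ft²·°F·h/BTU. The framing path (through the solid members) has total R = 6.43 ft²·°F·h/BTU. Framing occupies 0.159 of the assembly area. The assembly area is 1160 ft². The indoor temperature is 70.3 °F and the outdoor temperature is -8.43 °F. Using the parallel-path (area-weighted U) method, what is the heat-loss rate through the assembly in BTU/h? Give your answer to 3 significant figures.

6160 BTU/h

U_eff = 0.841/19.7 + 0.159/6.43 = 0.04269 + 0.02473 = 0.06742
R_eff = 1/U_eff = 14.83 ft²·°F·h/BTU
Q = 1160 × (70.3 − (-8.43)) / 14.83 = 6157 BTU/h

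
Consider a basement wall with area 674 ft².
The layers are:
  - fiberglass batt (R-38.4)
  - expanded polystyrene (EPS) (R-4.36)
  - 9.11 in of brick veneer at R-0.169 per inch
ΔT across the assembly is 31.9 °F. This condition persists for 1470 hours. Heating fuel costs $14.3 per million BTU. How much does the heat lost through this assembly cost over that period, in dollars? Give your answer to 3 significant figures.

10.2 dollars

9.11 × 0.169 = 1.54
R_total = 38.4 + 4.36 + 1.54 = 44.3 ft²·°F·h/BTU
Q = 674 × 31.9 / 44.3 = 485.3 BTU/h
E = 485.3 × 1470 = 713500 BTU
Cost = 713500/10⁶ × 14.3 = $10.2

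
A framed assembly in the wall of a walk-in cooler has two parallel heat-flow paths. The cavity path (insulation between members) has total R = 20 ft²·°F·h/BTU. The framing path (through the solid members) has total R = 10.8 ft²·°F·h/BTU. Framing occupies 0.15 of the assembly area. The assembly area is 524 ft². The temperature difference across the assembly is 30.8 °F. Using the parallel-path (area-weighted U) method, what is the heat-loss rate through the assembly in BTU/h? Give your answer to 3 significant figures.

910 BTU/h

U_eff = 0.85/20 + 0.15/10.8 = 0.0425 + 0.01389 = 0.05639
R_eff = 1/U_eff = 17.73 ft²·°F·h/BTU
Q = 524 × 30.8 / 17.73 = 910.1 BTU/h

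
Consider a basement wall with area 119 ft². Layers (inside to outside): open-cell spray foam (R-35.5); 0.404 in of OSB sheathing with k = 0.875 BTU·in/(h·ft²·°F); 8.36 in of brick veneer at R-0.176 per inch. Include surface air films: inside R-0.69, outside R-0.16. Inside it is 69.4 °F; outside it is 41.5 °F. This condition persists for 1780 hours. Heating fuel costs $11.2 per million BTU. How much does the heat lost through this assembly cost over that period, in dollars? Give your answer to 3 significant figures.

0.404/0.875 = 0.4617
8.36 × 0.176 = 1.471
R_total = 0.69 + 35.5 + 0.4617 + 1.471 + 0.16 = 38.28 ft²·°F·h/BTU
Q = 119 × (69.4 − 41.5) / 38.28 = 86.73 BTU/h
E = 86.73 × 1780 = 154400 BTU
Cost = 154400/10⁶ × 11.2 = $1.729

1.73 dollars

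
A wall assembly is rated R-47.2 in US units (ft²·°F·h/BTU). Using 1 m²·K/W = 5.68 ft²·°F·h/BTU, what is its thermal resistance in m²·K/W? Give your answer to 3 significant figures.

8.31 m²·K/W

R_SI = 47.2/5.68 = 8.31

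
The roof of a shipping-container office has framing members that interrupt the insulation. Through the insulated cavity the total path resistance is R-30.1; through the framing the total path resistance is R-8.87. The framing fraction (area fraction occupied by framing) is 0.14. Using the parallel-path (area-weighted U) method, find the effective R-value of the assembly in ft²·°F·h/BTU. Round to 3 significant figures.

22.5 ft²·°F·h/BTU

U_eff = 0.86/30.1 + 0.14/8.87 = 0.02857 + 0.01578 = 0.04435
R_eff = 1/U_eff = 22.55 ft²·°F·h/BTU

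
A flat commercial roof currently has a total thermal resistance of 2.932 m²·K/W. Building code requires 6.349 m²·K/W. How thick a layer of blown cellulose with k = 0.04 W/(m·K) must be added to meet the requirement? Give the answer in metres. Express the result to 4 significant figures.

ΔR = 6.349 − 2.932 = 3.417 m²·K/W
L = ΔR × k = 3.417 × 0.04 = 0.13668 m

0.1367 m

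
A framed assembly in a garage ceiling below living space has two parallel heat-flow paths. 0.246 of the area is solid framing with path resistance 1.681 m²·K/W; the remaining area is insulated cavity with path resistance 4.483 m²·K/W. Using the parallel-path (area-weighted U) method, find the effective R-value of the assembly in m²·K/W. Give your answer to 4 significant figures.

3.179 m²·K/W

U_eff = 0.754/4.483 + 0.246/1.681 = 0.16819 + 0.14634 = 0.31453
R_eff = 1/U_eff = 3.1793 m²·K/W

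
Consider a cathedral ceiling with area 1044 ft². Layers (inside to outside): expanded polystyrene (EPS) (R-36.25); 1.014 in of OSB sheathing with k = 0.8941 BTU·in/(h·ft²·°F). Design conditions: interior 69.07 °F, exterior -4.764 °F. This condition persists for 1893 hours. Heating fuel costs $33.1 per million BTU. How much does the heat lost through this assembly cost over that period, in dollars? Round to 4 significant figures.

1.014/0.8941 = 1.1341
R_total = 36.25 + 1.1341 = 37.384 ft²·°F·h/BTU
Q = 1044 × (69.07 − (-4.764)) / 37.384 = 2061.9 BTU/h
E = 2061.9 × 1893 = 3903200 BTU
Cost = 3903200/10⁶ × 33.1 = $129.2

129.2 dollars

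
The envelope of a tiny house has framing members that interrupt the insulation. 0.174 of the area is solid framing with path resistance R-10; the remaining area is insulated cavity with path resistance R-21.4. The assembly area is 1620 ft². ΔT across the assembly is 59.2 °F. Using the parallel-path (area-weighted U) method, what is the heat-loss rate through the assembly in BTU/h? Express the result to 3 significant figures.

U_eff = 0.826/21.4 + 0.174/10 = 0.0386 + 0.0174 = 0.056
R_eff = 1/U_eff = 17.86 ft²·°F·h/BTU
Q = 1620 × 59.2 / 17.86 = 5370 BTU/h

5370 BTU/h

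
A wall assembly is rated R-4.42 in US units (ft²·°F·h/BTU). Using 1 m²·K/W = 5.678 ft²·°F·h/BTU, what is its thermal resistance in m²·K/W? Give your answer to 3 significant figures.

0.778 m²·K/W

R_SI = 4.42/5.678 = 0.7784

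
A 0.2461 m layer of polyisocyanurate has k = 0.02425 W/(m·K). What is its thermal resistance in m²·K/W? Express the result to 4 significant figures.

R = L/k = 0.2461/0.02425 = 10.148 m²·K/W

10.15 m²·K/W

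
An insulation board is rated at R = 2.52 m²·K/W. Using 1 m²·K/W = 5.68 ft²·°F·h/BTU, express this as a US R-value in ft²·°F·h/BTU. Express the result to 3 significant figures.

14.3 ft²·°F·h/BTU

R_US = 2.52 × 5.68 = 14.31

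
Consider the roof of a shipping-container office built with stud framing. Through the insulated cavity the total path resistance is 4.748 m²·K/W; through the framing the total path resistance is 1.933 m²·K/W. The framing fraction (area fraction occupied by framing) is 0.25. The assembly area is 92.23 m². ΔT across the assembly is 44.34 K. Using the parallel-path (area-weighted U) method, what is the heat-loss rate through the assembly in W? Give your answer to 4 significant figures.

U_eff = 0.75/4.748 + 0.25/1.933 = 0.15796 + 0.12933 = 0.28729
R_eff = 1/U_eff = 3.4808 m²·K/W
Q = 92.23 × 44.34 / 3.4808 = 1174.9 W

1175 W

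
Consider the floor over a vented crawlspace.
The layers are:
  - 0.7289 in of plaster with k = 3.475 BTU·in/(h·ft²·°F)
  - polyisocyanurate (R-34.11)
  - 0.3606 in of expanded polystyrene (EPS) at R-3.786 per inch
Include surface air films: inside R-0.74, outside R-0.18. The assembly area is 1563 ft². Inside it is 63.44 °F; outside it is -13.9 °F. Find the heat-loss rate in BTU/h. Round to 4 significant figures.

0.7289/3.475 = 0.20976
0.3606 × 3.786 = 1.3652
R_total = 0.74 + 0.20976 + 34.11 + 1.3652 + 0.18 = 36.605 ft²·°F·h/BTU
Q = A·ΔT/R = 1563 × (63.44 − (-13.9)) / 36.605 = 3302.3 BTU/h

3302 BTU/h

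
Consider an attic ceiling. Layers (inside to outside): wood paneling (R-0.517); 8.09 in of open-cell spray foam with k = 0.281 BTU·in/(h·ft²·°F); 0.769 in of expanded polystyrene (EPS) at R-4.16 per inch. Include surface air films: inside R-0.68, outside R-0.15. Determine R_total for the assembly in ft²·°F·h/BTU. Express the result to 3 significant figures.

33.3 ft²·°F·h/BTU

8.09/0.281 = 28.79
0.769 × 4.16 = 3.199
R_total = 0.68 + 0.517 + 28.79 + 3.199 + 0.15 = 33.34 ft²·°F·h/BTU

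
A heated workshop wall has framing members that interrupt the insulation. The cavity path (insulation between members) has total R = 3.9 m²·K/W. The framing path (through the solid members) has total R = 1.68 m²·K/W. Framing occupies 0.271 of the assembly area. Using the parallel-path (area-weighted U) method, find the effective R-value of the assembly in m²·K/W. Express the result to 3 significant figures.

2.87 m²·K/W

U_eff = 0.729/3.9 + 0.271/1.68 = 0.1869 + 0.1613 = 0.3482
R_eff = 1/U_eff = 2.872 m²·K/W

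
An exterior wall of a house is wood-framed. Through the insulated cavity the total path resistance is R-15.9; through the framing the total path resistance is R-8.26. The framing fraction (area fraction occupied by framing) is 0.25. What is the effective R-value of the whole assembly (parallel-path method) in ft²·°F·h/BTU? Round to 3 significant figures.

U_eff = 0.75/15.9 + 0.25/8.26 = 0.04717 + 0.03027 = 0.07744
R_eff = 1/U_eff = 12.91 ft²·°F·h/BTU

12.9 ft²·°F·h/BTU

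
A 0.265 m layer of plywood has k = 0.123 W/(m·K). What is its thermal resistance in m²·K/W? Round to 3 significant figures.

2.15 m²·K/W

R = L/k = 0.265/0.123 = 2.154 m²·K/W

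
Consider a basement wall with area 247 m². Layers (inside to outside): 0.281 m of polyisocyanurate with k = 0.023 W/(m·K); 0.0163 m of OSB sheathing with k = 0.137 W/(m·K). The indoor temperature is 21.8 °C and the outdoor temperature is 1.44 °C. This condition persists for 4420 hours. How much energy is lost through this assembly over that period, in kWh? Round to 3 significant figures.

1800 kWh

0.281/0.023 = 12.22
0.0163/0.137 = 0.119
R_total = 12.22 + 0.119 = 12.34 m²·K/W
Q = 247 × (21.8 − 1.44) / 12.34 = 407.6 W
E = 407.6 W × 4420 h / 1000 = 1802 kWh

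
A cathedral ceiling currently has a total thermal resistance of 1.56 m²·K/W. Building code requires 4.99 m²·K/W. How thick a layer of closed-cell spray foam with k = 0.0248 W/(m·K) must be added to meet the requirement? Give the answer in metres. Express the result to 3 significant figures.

0.0851 m

ΔR = 4.99 − 1.56 = 3.43 m²·K/W
L = ΔR × k = 3.43 × 0.0248 = 0.08506 m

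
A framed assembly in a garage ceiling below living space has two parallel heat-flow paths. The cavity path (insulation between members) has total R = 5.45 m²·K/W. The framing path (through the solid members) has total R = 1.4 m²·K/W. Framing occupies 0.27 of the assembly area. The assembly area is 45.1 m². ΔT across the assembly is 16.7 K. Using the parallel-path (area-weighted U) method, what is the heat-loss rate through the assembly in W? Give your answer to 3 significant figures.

U_eff = 0.73/5.45 + 0.27/1.4 = 0.1339 + 0.1929 = 0.3268
R_eff = 1/U_eff = 3.06 m²·K/W
Q = 45.1 × 16.7 / 3.06 = 246.1 W

246 W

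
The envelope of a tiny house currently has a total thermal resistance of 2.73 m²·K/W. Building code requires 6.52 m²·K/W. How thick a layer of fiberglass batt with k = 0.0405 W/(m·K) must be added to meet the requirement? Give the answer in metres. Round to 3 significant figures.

ΔR = 6.52 − 2.73 = 3.79 m²·K/W
L = ΔR × k = 3.79 × 0.0405 = 0.1535 m

0.153 m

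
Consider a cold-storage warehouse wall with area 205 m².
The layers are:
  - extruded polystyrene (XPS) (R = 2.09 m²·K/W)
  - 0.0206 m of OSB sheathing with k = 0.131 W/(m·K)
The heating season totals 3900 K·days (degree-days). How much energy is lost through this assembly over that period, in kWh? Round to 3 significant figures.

8540 kWh

0.0206/0.131 = 0.1573
R_total = 2.09 + 0.1573 = 2.247 m²·K/W
E = A × HDD × 24 / R / 1000 = 205 × 3900 × 24 / 2.247 / 1000 = 8538 kWh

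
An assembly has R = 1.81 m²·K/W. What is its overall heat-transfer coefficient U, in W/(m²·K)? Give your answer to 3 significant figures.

0.552 W/(m²·K)

U = 1/R = 1/1.81 = 0.5525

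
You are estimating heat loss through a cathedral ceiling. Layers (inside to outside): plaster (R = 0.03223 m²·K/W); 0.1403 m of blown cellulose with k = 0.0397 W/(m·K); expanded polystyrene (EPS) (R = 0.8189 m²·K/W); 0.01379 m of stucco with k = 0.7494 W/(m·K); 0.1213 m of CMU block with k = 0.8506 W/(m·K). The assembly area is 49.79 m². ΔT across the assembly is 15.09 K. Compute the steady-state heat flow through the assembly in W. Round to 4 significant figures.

165.3 W

0.1403/0.0397 = 3.534
0.01379/0.7494 = 0.018401
0.1213/0.8506 = 0.14261
R_total = 0.03223 + 3.534 + 0.8189 + 0.018401 + 0.14261 = 4.5461 m²·K/W
Q = A·ΔT/R = 49.79 × 15.09 / 4.5461 = 165.27 W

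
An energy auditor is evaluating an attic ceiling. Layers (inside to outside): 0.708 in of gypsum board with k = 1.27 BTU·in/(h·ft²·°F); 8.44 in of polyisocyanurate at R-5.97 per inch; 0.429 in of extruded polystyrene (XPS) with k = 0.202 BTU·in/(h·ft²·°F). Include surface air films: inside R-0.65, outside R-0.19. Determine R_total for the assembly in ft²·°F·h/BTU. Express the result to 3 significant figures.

53.9 ft²·°F·h/BTU

0.708/1.27 = 0.5575
8.44 × 5.97 = 50.39
0.429/0.202 = 2.124
R_total = 0.65 + 0.5575 + 50.39 + 2.124 + 0.19 = 53.91 ft²·°F·h/BTU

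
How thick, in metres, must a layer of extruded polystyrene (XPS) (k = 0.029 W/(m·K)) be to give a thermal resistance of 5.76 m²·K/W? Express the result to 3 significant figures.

0.167 m

L = R·k = 5.76 × 0.029 = 0.167 m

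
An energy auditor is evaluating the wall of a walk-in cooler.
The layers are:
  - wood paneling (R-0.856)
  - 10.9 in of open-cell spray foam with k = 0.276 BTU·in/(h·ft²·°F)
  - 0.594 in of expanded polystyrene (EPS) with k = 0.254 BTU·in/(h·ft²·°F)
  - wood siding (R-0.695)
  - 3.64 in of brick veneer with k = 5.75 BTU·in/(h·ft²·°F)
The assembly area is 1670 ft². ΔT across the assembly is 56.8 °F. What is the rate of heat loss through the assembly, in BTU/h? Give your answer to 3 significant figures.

2160 BTU/h

10.9/0.276 = 39.49
0.594/0.254 = 2.339
3.64/5.75 = 0.633
R_total = 0.856 + 39.49 + 2.339 + 0.695 + 0.633 = 44.02 ft²·°F·h/BTU
Q = A·ΔT/R = 1670 × 56.8 / 44.02 = 2155 BTU/h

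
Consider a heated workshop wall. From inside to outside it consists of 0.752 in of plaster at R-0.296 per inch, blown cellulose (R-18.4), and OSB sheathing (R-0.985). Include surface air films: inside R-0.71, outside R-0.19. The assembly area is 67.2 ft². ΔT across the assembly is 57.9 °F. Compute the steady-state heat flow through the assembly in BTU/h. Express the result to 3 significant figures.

0.752 × 0.296 = 0.2226
R_total = 0.71 + 0.2226 + 18.4 + 0.985 + 0.19 = 20.51 ft²·°F·h/BTU
Q = A·ΔT/R = 67.2 × 57.9 / 20.51 = 189.7 BTU/h

190 BTU/h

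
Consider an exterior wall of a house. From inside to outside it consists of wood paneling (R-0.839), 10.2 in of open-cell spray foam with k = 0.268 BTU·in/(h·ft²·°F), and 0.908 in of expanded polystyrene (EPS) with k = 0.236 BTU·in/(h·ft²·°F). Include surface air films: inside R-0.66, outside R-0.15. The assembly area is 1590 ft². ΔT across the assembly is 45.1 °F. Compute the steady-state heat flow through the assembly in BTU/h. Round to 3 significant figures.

1650 BTU/h

10.2/0.268 = 38.06
0.908/0.236 = 3.847
R_total = 0.66 + 0.839 + 38.06 + 3.847 + 0.15 = 43.56 ft²·°F·h/BTU
Q = A·ΔT/R = 1590 × 45.1 / 43.56 = 1646 BTU/h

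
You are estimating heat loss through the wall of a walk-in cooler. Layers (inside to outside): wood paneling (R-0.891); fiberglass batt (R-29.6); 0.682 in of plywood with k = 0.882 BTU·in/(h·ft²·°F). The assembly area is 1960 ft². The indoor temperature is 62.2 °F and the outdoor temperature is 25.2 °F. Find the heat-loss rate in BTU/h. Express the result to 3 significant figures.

2320 BTU/h

0.682/0.882 = 0.7732
R_total = 0.891 + 29.6 + 0.7732 = 31.26 ft²·°F·h/BTU
Q = A·ΔT/R = 1960 × (62.2 − 25.2) / 31.26 = 2320 BTU/h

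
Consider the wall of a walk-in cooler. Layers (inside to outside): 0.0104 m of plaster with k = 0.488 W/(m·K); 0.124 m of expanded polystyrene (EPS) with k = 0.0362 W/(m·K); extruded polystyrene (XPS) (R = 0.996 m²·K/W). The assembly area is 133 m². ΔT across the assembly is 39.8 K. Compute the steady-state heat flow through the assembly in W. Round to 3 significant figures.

0.0104/0.488 = 0.02131
0.124/0.0362 = 3.425
R_total = 0.02131 + 3.425 + 0.996 = 4.443 m²·K/W
Q = A·ΔT/R = 133 × 39.8 / 4.443 = 1191 W

1190 W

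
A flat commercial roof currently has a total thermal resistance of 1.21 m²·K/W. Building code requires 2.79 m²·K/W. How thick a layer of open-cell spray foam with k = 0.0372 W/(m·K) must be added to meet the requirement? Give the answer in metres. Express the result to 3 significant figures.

ΔR = 2.79 − 1.21 = 1.58 m²·K/W
L = ΔR × k = 1.58 × 0.0372 = 0.05878 m

0.0588 m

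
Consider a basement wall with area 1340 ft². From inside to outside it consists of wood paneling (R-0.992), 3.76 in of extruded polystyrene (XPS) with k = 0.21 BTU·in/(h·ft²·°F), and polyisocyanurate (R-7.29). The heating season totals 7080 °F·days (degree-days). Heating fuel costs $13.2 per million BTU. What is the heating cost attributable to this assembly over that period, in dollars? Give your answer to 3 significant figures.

3.76/0.21 = 17.9
R_total = 0.992 + 17.9 + 7.29 = 26.19 ft²·°F·h/BTU
E = A × HDD × 24 / R = 1340 × 7080 × 24 / 26.19 = 8695000 BTU
Cost = 8695000/10⁶ × 13.2 = $114.8

115 dollars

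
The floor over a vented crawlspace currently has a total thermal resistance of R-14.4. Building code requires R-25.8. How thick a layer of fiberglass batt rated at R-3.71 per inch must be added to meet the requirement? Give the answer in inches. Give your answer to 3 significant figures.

ΔR = 25.8 − 14.4 = 11.4 ft²·°F·h/BTU
L = ΔR / (R/in) = 11.4/3.71 = 3.073 in

3.07 in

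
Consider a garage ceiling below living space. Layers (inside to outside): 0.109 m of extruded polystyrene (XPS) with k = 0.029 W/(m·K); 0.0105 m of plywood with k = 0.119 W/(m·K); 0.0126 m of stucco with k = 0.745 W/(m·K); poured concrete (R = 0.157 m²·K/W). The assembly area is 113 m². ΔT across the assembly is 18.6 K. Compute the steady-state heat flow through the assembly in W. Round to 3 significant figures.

0.109/0.029 = 3.759
0.0105/0.119 = 0.08824
0.0126/0.745 = 0.01691
R_total = 3.759 + 0.08824 + 0.01691 + 0.157 = 4.021 m²·K/W
Q = A·ΔT/R = 113 × 18.6 / 4.021 = 522.7 W

523 W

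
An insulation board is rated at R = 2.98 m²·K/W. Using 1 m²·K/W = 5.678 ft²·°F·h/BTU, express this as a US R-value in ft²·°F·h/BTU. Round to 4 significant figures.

16.92 ft²·°F·h/BTU

R_US = 2.98 × 5.678 = 16.92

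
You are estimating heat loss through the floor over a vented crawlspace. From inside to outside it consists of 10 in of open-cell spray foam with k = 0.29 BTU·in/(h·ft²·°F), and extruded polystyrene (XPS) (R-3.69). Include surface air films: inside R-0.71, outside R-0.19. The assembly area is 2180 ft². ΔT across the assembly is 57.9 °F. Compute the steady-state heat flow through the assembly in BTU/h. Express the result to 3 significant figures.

10/0.29 = 34.48
R_total = 0.71 + 34.48 + 3.69 + 0.19 = 39.07 ft²·°F·h/BTU
Q = A·ΔT/R = 2180 × 57.9 / 39.07 = 3230 BTU/h

3230 BTU/h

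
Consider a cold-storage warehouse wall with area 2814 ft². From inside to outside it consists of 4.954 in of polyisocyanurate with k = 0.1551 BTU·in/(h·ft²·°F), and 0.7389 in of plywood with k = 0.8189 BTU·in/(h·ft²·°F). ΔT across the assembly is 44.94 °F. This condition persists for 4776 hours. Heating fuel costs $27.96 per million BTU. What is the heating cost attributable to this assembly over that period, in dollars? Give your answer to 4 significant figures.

514.2 dollars

4.954/0.1551 = 31.941
0.7389/0.8189 = 0.90231
R_total = 31.941 + 0.90231 = 32.843 ft²·°F·h/BTU
Q = 2814 × 44.94 / 32.843 = 3850.5 BTU/h
E = 3850.5 × 4776 = 18390000 BTU
Cost = 18390000/10⁶ × 27.96 = $514.18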